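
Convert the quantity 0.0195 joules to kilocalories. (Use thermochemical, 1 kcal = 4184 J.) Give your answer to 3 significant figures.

4.66e-6 kcal

1 joule = 0.000239006 kcal.
Thus 0.0195 × 0.000239006 ≈ 4.66e-6 kcal.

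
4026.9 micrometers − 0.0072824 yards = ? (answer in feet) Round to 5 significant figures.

-0.0086356 feet

4026.9 μm = 0.0132116 ft and 0.0072824 yd = 0.0218472 ft.
0.0132116 − 0.0218472 ≈ -0.0086356 ft.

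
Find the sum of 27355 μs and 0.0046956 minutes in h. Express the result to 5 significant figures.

27355 μs = 7.59861 × 10^-6 h and 0.0046956 min = 7.82600 × 10^-5 h.
7.59861 × 10^-6 + 7.82600 × 10^-5 ≈ 8.5859 × 10^-5 h.

8.5859 × 10^-5 h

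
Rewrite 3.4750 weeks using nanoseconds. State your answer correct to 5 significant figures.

2.1017 × 10^15 nanoseconds

1 wk = 6.04800 × 10^14 ns.
So 3.4750 × 6.04800 × 10^14 ≈ 2.1017 × 10^15 ns.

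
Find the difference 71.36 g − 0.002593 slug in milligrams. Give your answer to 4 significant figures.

71.36 g = 71360.0 mg and 0.002593 slug = 37842.0 mg.
71360.0 − 37842.0 ≈ 33520 mg.

33520 mg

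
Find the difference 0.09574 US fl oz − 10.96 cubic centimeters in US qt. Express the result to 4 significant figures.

-0.008589 US quarts

0.09574 US fl oz = 0.002991875 US qt and 10.96 cm³ = 0.01158130 US qt.
0.002991875 − 0.01158130 ≈ -0.008589 US qt.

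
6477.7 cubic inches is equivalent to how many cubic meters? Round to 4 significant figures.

1 cubic inch = 1.63871 × 10^-5 cubic meters.
Thus 6477.7 × 1.63871 × 10^-5 ≈ 0.1062 m³.

0.1062 m³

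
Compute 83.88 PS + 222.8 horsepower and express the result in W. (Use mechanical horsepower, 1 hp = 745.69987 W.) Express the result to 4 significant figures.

227800 watts

83.88 PS = 61693.6 W and 222.8 hp = 166142 W.
61693.6 + 166142 ≈ 227800 W.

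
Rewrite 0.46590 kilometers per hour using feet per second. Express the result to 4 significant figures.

1 kilometer per hour = 0.911344 feet per second.
Then 0.46590 × 0.911344 ≈ 0.4246 ft/s.

0.4246 feet per second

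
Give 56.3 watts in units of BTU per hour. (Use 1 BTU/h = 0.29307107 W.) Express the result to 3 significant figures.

1 W = 3.41214 BTU/h.
So 56.3 × 3.41214 ≈ 192 BTU/h.

192 BTU/h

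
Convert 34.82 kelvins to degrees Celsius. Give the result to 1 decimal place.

-238.3 °C

K = °C + 273.15.
Applying the formula gives -238.3 °C.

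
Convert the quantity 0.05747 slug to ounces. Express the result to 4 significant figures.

29.58 oz

1 slug = 514.785 oz.
Then 0.05747 × 514.785 ≈ 29.58 oz.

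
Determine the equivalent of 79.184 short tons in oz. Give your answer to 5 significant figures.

1 short ton = 32000.0 oz.
79.184 × 32000.0 ≈ 2.5339e+6 oz.

2.5339e+6 oz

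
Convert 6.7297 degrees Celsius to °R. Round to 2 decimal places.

°R = (°C + 273.15) × 9/5.
Applying the formula gives 503.78 °R.

503.78 °R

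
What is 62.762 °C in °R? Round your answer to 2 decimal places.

604.64 °R

°R = (°C + 273.15) × 9/5.
Applying the formula gives 604.64 °R.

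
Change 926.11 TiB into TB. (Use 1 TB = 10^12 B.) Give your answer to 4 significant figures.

1 tebibyte = 1.09951 TB.
Then 926.11 × 1.09951 ≈ 1018 TB.

1018 TB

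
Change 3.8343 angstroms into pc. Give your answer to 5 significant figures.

1 Å = 3.24078 × 10^-27 parsecs.
3.8343 × 3.24078 × 10^-27 ≈ 1.2426 × 10^-26 pc.

1.2426 × 10^-26 pc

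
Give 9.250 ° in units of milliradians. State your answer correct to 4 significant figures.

161.4 milliradians

1 degree = 17.4533 mrad.
So 9.250 × 17.4533 ≈ 161.4 mrad.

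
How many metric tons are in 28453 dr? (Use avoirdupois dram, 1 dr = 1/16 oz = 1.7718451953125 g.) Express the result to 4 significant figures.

0.05041 t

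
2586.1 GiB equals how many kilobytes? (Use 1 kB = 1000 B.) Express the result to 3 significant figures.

1 gibibyte = 1.07374e+6 kB.
Then 2586.1 × 1.07374e+6 ≈ 2.78e+9 kB.

2.78e+9 kilobytes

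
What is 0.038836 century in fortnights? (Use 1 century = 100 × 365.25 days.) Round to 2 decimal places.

101.32 fortnight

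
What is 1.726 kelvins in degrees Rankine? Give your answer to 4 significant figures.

3.107 degrees Rankine

°R = K × 9/5.
Applying the formula gives 3.107 °R.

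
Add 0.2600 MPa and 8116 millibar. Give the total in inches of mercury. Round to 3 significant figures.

316 inches of mercury

0.2600 MPa = 76.7780 inHg and 8116 mbar = 239.665 inHg.
76.7780 + 239.665 ≈ 316 inHg.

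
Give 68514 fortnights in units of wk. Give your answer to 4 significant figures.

1 fortnight = 2.00000 wk.
68514 × 2.00000 ≈ 137000 wk.

137000 weeks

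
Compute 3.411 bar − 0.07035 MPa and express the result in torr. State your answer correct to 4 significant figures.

3.411 bar = 2558.46 torr and 0.07035 MPa = 527.668 torr.
2558.46 − 527.668 ≈ 2031 torr.

2031 torr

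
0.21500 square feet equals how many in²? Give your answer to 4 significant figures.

1 square foot = 144.000 square inches.
Then 0.21500 × 144.000 ≈ 30.96 in².

30.96 in²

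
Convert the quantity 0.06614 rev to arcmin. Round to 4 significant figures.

1 rev = 21600.0 arcmin.
0.06614 × 21600.0 ≈ 1429 arcmin.

1429 arcmin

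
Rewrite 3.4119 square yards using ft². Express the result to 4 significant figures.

30.71 ft²

1 yd² = 9.00000 ft².
So 3.4119 × 9.00000 ≈ 30.71 ft².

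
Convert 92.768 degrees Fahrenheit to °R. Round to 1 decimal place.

552.4 °R

°R = °F + 459.67.
Applying the formula gives 552.4 °R.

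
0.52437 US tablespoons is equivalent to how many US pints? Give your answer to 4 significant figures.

0.01639 US pt

1 US tbsp = 0.0312500 US pt.
So 0.52437 × 0.0312500 ≈ 0.01639 US pt.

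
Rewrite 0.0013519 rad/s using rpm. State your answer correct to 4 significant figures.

0.01291 rpm

1 rad/s = 9.54930 rpm.
Thus 0.0013519 × 9.54930 ≈ 0.01291 rpm.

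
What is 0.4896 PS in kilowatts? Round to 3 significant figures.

1 metric horsepower = 0.735499 kilowatts.
0.4896 × 0.735499 ≈ 0.360 kW.

0.360 kW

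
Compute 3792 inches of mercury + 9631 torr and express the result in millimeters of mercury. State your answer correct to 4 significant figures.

105900 mmHg

3792 inHg = 96316.8 mmHg and 9631 torr = 9631.00 mmHg.
96316.8 + 9631.00 ≈ 105900 mmHg.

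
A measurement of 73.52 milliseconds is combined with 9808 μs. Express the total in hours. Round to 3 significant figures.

73.52 ms = 2.04222e-5 h and 9808 μs = 2.72444e-6 h.
2.04222e-5 + 2.72444e-6 ≈ 2.31e-5 h.

2.31e-5 h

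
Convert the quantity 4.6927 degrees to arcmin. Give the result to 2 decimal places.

1 degree = 60.0000 arcmin.
Thus 4.6927 × 60.0000 ≈ 281.56 arcmin.

281.56 arcmin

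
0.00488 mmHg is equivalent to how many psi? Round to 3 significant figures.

1 millimeter of mercury = 0.0193368 psi.
Thus 0.00488 × 0.0193368 ≈ 9.44 × 10^-5 psi.

9.44 × 10^-5 psi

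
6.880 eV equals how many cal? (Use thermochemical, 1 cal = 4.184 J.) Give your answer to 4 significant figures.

1 eV = 3.82929e-20 calories.
6.880 × 3.82929e-20 ≈ 2.635e-19 cal.

2.635e-19 cal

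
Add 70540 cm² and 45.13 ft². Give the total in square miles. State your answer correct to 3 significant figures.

70540 cm² = 2.72356e-6 mi² and 45.13 ft² = 1.61882e-6 mi².
2.72356e-6 + 1.61882e-6 ≈ 4.34e-6 mi².

4.34e-6 mi²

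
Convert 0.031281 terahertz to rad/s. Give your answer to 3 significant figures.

1.97e+11 radians per second

1 THz = 6.28319e+12 radians per second.
0.031281 × 6.28319e+12 ≈ 1.97e+11 rad/s.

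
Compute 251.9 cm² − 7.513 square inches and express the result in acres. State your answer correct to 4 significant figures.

251.9 cm² = 6.22458e-6 acre and 7.513 in² = 1.19774e-6 acre.
6.22458e-6 − 1.19774e-6 ≈ 5.027e-6 acre.

5.027e-6 acre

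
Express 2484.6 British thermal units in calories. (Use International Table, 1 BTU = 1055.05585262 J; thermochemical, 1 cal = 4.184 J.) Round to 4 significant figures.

626500 calories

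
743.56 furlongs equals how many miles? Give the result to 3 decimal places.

92.945 miles

1 furlong = 0.125000 mi.
743.56 × 0.125000 ≈ 92.945 mi.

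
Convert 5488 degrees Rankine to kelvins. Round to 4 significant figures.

3049 kelvins

°R = K × 9/5.
Applying the formula gives 3049 K.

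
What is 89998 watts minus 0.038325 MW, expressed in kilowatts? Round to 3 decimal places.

89998 W = 89.9980 kW and 0.038325 MW = 38.3250 kW.
89.9980 − 38.3250 ≈ 51.673 kW.

51.673 kW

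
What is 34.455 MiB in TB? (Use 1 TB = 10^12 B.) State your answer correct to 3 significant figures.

3.61 × 10^-5 TB

1 mebibyte = 1.04858 × 10^-6 terabytes.
Then 34.455 × 1.04858 × 10^-6 ≈ 3.61 × 10^-5 TB.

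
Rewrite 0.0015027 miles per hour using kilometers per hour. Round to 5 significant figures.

0.0024184 km/h

1 mph = 1.60934 kilometers per hour.
Then 0.0015027 × 1.60934 ≈ 0.0024184 km/h.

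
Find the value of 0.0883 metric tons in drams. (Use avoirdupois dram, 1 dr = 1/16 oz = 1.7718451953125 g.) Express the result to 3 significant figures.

1 t = 564383 dr.
0.0883 × 564383 ≈ 49800 dr.

49800 drams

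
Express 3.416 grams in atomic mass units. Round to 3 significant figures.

1 g = 6.02214e+23 u.
3.416 × 6.02214e+23 ≈ 2.06e+24 u.

2.06e+24 u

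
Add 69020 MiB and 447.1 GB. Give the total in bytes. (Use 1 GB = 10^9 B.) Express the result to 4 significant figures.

69020 MiB = 7.23727 × 10^10 B and 447.1 GB = 4.47100 × 10^11 B.
7.23727 × 10^10 + 4.47100 × 10^11 ≈ 5.195 × 10^11 B.

5.195 × 10^11 bytes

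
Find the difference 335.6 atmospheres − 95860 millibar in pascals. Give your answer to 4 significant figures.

335.6 atm = 3.40047e+7 Pa and 95860 mbar = 9.58600e+6 Pa.
3.40047e+7 − 9.58600e+6 ≈ 2.442e+7 Pa.

2.442e+7 Pa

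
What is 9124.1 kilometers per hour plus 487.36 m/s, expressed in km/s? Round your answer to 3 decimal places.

3.022 kilometers per second

9124.1 km/h = 2.53447 km/s and 487.36 m/s = 0.487360 km/s.
2.53447 + 0.487360 ≈ 3.022 km/s.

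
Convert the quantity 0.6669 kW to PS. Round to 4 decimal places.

1 kW = 1.35962 PS.
Then 0.6669 × 1.35962 ≈ 0.9067 PS.

0.9067 metric horsepower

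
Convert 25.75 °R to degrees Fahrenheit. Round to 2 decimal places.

°R = °F + 459.67.
Applying the formula gives -433.92 °F.

-433.92 °F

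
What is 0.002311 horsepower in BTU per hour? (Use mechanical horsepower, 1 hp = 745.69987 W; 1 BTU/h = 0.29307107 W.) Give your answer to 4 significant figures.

1 hp = 2544.43 BTU/h.
So 0.002311 × 2544.43 ≈ 5.880 BTU/h.

5.880 BTU/h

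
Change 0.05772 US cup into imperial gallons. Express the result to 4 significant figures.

0.003004 imperial gallons

1 US cup = 0.0520421 imp gal.
0.05772 × 0.0520421 ≈ 0.003004 imp gal.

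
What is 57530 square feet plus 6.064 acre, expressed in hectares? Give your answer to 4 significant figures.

2.988 ha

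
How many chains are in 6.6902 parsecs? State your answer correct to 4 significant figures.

1 parsec = 1.53388 × 10^15 chain.
So 6.6902 × 1.53388 × 10^15 ≈ 1.026 × 10^16 chain.

1.026 × 10^16 chains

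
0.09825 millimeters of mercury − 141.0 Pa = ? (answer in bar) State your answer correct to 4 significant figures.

-0.001279 bar

0.09825 mmHg = 0.000130989 bar and 141.0 Pa = 0.00141000 bar.
0.000130989 − 0.00141000 ≈ -0.001279 bar.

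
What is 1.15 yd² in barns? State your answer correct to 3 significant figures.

1 square yard = 8.36127e+27 barns.
Thus 1.15 × 8.36127e+27 ≈ 9.62e+27 barn.

9.62e+27 barn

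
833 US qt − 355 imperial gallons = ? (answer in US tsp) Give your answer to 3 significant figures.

833 US qt = 159936 US tsp and 355 imp gal = 327427 US tsp.
159936 − 327427 ≈ -167000 US tsp.

-167000 US tsp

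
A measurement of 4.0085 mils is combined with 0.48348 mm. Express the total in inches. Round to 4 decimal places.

4.0085 mil = 0.00400850 in and 0.48348 mm = 0.0190346 in.
0.00400850 + 0.0190346 ≈ 0.0230 in.

0.0230 inches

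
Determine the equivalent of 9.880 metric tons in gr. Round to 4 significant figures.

1.525 × 10^8 gr

1 t = 1.54324 × 10^7 grains.
9.880 × 1.54324 × 10^7 ≈ 1.525 × 10^8 gr.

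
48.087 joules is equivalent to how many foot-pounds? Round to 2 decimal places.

1 joule = 0.737562 foot-pounds.
48.087 × 0.737562 ≈ 35.47 ft·lbf.

35.47 foot-pounds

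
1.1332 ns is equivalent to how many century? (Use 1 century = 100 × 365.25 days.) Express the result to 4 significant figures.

3.591e-19 centuries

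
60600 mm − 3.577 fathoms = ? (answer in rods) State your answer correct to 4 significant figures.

60600 mm = 12.0496 rod and 3.577 fathom = 1.30073 rod.
12.0496 − 1.30073 ≈ 10.75 rod.

10.75 rods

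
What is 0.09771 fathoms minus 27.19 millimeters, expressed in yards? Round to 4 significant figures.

0.1657 yd

0.09771 fathom = 0.195420 yd and 27.19 mm = 0.0297353 yd.
0.195420 − 0.0297353 ≈ 0.1657 yd.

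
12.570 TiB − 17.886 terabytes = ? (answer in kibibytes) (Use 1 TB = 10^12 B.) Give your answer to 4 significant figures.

12.570 TiB = 1.34969 × 10^10 KiB and 17.886 TB = 1.74668 × 10^10 KiB.
1.34969 × 10^10 − 1.74668 × 10^10 ≈ -3.970 × 10^9 KiB.

-3.970 × 10^9 kibibytes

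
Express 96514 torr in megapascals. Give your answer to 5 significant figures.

1 torr = 0.000133322 megapascals.
Then 96514 × 0.000133322 ≈ 12.867 MPa.

12.867 MPa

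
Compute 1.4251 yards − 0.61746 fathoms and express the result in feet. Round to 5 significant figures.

0.57054 feet

1.4251 yd = 4.27530 ft and 0.61746 fathom = 3.70476 ft.
4.27530 − 3.70476 ≈ 0.57054 ft.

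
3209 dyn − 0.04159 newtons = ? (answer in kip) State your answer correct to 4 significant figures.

-2.136e-6 kip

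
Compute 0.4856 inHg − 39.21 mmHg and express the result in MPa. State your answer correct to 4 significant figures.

0.4856 inHg = 0.00164443 MPa and 39.21 mmHg = 0.00522757 MPa.
0.00164443 − 0.00522757 ≈ -0.003583 MPa.

-0.003583 megapascals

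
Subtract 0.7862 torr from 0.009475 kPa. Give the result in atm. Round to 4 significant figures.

0.009475 kPa = 9.35110 × 10^-5 atm and 0.7862 torr = 0.00103447 atm.
9.35110 × 10^-5 − 0.00103447 ≈ -0.0009410 atm.

-0.0009410 atmospheres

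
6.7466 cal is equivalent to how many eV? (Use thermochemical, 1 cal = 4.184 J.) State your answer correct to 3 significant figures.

1.76e+20 electronvolts

1 cal = 2.61145e+19 electronvolts.
6.7466 × 2.61145e+19 ≈ 1.76e+20 eV.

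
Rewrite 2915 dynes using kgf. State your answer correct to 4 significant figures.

0.002972 kilograms-force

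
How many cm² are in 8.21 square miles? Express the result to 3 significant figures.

2.13 × 10^11 cm²

1 mi² = 2.58999 × 10^10 cm².
Then 8.21 × 2.58999 × 10^10 ≈ 2.13 × 10^11 cm².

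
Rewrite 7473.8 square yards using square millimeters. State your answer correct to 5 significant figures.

1 square yard = 836127 square millimeters.
7473.8 × 836127 ≈ 6.2490e+9 mm².

6.2490e+9 mm²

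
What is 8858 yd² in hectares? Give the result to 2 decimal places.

1 yd² = 8.36127e-5 hectares.
Thus 8858 × 8.36127e-5 ≈ 0.74 ha.

0.74 ha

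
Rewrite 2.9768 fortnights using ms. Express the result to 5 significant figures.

3.6007 × 10^9 milliseconds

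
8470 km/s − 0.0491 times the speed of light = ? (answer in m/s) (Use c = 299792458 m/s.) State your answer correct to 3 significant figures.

8470 km/s = 8.47000e+6 m/s and 0.0491 c = 1.47198e+7 m/s.
8.47000e+6 − 1.47198e+7 ≈ -6.25e+6 m/s.

-6.25e+6 m/s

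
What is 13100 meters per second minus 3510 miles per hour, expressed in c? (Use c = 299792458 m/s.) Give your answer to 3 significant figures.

3.85 × 10^-5 c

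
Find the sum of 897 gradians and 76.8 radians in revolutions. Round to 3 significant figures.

897 grad = 2.24250 rev and 76.8 rad = 12.2231 rev.
2.24250 + 12.2231 ≈ 14.5 rev.

14.5 rev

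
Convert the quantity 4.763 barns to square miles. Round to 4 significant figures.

1.839e-34 square miles

1 barn = 3.86102e-35 square miles.
4.763 × 3.86102e-35 ≈ 1.839e-34 mi².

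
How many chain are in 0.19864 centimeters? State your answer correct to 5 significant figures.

1 centimeter = 0.000497097 chains.
0.19864 × 0.000497097 ≈ 9.8743 × 10^-5 chain.

9.8743 × 10^-5 chain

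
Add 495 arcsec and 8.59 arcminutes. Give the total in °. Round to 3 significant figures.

495 arcsec = 0.137500 ° and 8.59 arcmin = 0.143167 °.
0.137500 + 0.143167 ≈ 0.281 °.

0.281 °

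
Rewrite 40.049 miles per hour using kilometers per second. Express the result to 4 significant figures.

1 mile per hour = 0.000447040 km/s.
Then 40.049 × 0.000447040 ≈ 0.01790 km/s.

0.01790 kilometers per second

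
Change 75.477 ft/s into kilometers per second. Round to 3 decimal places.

0.023 km/s

1 foot per second = 0.000304800 km/s.
75.477 × 0.000304800 ≈ 0.023 km/s.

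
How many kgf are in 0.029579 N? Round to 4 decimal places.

1 N = 0.101972 kgf.
So 0.029579 × 0.101972 ≈ 0.0030 kgf.

0.0030 kilograms-force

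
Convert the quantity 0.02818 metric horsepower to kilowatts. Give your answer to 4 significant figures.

1 PS = 0.735499 kW.
Thus 0.02818 × 0.735499 ≈ 0.02073 kW.

0.02073 kW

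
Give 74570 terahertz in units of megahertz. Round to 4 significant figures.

1 THz = 1.00000e+6 MHz.
Then 74570 × 1.00000e+6 ≈ 7.457e+10 MHz.

7.457e+10 MHz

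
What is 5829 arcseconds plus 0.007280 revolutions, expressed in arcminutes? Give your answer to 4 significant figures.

5829 arcsec = 97.1500 arcmin and 0.007280 rev = 157.248 arcmin.
97.1500 + 157.248 ≈ 254.4 arcmin.

254.4 arcmin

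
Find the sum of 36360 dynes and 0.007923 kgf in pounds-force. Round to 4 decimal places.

0.0992 lbf

36360 dyn = 0.0817405 lbf and 0.007923 kgf = 0.0174672 lbf.
0.0817405 + 0.0174672 ≈ 0.0992 lbf.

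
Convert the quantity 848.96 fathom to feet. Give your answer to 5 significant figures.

5093.8 ft

1 fathom = 6.00000 feet.
Thus 848.96 × 6.00000 ≈ 5093.8 ft.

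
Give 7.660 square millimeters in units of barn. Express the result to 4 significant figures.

7.660 × 10^22 barns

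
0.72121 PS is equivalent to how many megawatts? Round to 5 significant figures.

1 metric horsepower = 0.000735499 MW.
0.72121 × 0.000735499 ≈ 0.00053045 MW.

0.00053045 megawatts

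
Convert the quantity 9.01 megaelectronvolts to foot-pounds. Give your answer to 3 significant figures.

1.06e-12 ft·lbf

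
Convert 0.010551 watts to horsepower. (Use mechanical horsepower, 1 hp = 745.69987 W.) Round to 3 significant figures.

1 watt = 0.00134102 hp.
Then 0.010551 × 0.00134102 ≈ 1.41 × 10^-5 hp.

1.41 × 10^-5 hp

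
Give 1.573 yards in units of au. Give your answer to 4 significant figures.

1 yd = 6.11239e-12 au.
1.573 × 6.11239e-12 ≈ 9.615e-12 au.

9.615e-12 astronomical units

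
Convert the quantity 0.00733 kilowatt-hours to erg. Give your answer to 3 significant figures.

2.64 × 10^11 ergs

1 kWh = 3.60000 × 10^13 erg.
Thus 0.00733 × 3.60000 × 10^13 ≈ 2.64 × 10^11 erg.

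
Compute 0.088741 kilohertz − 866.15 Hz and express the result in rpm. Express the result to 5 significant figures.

-46645 revolutions per minute

0.088741 kHz = 5324.46 rpm and 866.15 Hz = 51969.0 rpm.
5324.46 − 51969.0 ≈ -46645 rpm.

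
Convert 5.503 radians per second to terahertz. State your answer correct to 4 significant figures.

8.758 × 10^-13 THz

1 rad/s = 1.59155 × 10^-13 THz.
Thus 5.503 × 1.59155 × 10^-13 ≈ 8.758 × 10^-13 THz.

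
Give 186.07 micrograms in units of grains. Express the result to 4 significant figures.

0.002871 grains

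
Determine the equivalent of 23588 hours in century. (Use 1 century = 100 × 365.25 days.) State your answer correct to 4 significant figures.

0.02691 centuries

1 h = 1.14077e-6 centuries.
Thus 23588 × 1.14077e-6 ≈ 0.02691 century.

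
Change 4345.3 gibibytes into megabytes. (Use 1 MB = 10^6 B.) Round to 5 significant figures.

4.6657e+6 megabytes

1 gibibyte = 1073.74 megabytes.
Then 4345.3 × 1073.74 ≈ 4.6657e+6 MB.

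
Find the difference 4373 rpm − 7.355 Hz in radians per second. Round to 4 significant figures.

411.7 radians per second

4373 rpm = 457.939 rad/s and 7.355 Hz = 46.2128 rad/s.
457.939 − 46.2128 ≈ 411.7 rad/s.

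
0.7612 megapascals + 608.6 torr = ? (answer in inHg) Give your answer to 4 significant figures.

248.7 inHg

0.7612 MPa = 224.782 inHg and 608.6 torr = 23.9606 inHg.
224.782 + 23.9606 ≈ 248.7 inHg.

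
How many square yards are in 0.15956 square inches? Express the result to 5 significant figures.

0.00012312 yd²

1 square inch = 0.000771605 yd².
Thus 0.15956 × 0.000771605 ≈ 0.00012312 yd².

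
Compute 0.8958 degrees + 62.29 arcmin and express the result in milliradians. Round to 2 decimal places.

33.75 milliradians

0.8958 ° = 15.6347 mrad and 62.29 arcmin = 18.1194 mrad.
15.6347 + 18.1194 ≈ 33.75 mrad.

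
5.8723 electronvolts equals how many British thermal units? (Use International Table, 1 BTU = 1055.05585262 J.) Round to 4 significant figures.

8.918e-22 British thermal units

1 eV = 1.5185704e-22 British thermal units.
So 5.8723 × 1.5185704e-22 ≈ 8.918e-22 BTU.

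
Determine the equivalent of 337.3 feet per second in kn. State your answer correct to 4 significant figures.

199.8 knots

1 ft/s = 0.592484 knots.
337.3 × 0.592484 ≈ 199.8 kn.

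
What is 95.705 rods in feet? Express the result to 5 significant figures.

1579.1 ft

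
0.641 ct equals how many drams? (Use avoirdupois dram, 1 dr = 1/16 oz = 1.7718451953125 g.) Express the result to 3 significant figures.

0.0724 drams

1 ct = 0.112877 dr.
Then 0.641 × 0.112877 ≈ 0.0724 dr.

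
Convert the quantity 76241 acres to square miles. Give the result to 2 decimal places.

1 acre = 0.00156250 mi².
So 76241 × 0.00156250 ≈ 119.13 mi².

119.13 square miles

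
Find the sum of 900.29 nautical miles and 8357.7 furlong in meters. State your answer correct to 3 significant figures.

3.35e+6 m

900.29 nmi = 1.66734e+6 m and 8357.7 furlong = 1.68130e+6 m.
1.66734e+6 + 1.68130e+6 ≈ 3.35e+6 m.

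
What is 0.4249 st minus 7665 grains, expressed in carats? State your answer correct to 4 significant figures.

0.4249 st = 13491.2 ct and 7665 gr = 2483.42 ct.
13491.2 − 2483.42 ≈ 11010 ct.

11010 ct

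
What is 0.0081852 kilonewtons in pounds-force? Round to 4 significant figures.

1 kilonewton = 224.809 lbf.
0.0081852 × 224.809 ≈ 1.840 lbf.

1.840 lbf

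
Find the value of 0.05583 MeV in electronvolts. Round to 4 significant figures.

55830 eV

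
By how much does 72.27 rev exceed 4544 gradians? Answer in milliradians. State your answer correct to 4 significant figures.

72.27 rev = 454086 mrad and 4544 grad = 71377.0 mrad.
454086 − 71377.0 ≈ 382700 mrad.

382700 mrad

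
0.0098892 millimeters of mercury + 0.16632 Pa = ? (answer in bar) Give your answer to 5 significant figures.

0.0098892 mmHg = 1.31845 × 10^-5 bar and 0.16632 Pa = 1.66320 × 10^-6 bar.
1.31845 × 10^-5 + 1.66320 × 10^-6 ≈ 1.4848 × 10^-5 bar.

1.4848 × 10^-5 bar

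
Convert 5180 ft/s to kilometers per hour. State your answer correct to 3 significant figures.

5680 kilometers per hour

1 ft/s = 1.09728 km/h.
Thus 5180 × 1.09728 ≈ 5680 km/h.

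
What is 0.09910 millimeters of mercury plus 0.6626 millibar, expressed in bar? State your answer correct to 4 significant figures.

0.0007947 bar

0.09910 mmHg = 0.000132122 bar and 0.6626 mbar = 0.000662600 bar.
0.000132122 + 0.000662600 ≈ 0.0007947 bar.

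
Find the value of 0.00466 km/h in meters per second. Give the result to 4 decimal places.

1 km/h = 0.277778 m/s.
Then 0.00466 × 0.277778 ≈ 0.0013 m/s.

0.0013 m/s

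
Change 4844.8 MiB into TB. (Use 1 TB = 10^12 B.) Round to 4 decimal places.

0.0051 TB

1 mebibyte = 1.04858e-6 TB.
4844.8 × 1.04858e-6 ≈ 0.0051 TB.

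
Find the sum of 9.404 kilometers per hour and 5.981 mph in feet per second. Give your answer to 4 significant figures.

17.34 feet per second

9.404 km/h = 8.57028 ft/s and 5.981 mph = 8.77213 ft/s.
8.57028 + 8.77213 ≈ 17.34 ft/s.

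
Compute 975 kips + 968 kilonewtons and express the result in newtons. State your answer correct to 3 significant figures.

5.31e+6 newtons

975 kip = 4.33702e+6 N and 968 kN = 968000 N.
4.33702e+6 + 968000 ≈ 5.31e+6 N.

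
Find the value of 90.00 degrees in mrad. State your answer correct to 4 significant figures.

1571 milliradians

1 degree = 17.4533 milliradians.
Thus 90.00 × 17.4533 ≈ 1571 mrad.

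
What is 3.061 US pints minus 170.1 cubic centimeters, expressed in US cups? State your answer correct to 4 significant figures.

5.403 US cup

3.061 US pt = 6.12200 US cup and 170.1 cm³ = 0.718971 US cup.
6.12200 − 0.718971 ≈ 5.403 US cup.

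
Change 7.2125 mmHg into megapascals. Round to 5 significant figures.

1 millimeter of mercury = 0.0001333224 MPa.
7.2125 × 0.0001333224 ≈ 0.00096159 MPa.

0.00096159 MPa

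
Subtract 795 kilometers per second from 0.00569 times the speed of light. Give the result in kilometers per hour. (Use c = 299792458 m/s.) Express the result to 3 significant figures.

3.28e+6 km/h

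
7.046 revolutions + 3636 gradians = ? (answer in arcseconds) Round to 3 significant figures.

7.046 rev = 9.13162e+6 arcsec and 3636 grad = 1.17806e+7 arcsec.
9.13162e+6 + 1.17806e+7 ≈ 2.09e+7 arcsec.

2.09e+7 arcsec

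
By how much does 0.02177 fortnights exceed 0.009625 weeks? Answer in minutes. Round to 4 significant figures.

341.9 min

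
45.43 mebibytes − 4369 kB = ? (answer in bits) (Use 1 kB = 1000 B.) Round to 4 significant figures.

3.461 × 10^8 bit

45.43 MiB = 3.81094 × 10^8 bit and 4369 kB = 3.49520 × 10^7 bit.
3.81094 × 10^8 − 3.49520 × 10^7 ≈ 3.461 × 10^8 bit.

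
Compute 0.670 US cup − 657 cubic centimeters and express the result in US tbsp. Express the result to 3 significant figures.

-33.7 US tbsp

0.670 US cup = 10.7200 US tbsp and 657 cm³ = 44.4316 US tbsp.
10.7200 − 44.4316 ≈ -33.7 US tbsp.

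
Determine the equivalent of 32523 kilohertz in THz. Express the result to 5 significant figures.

3.2523 × 10^-5 THz

1 kHz = 1.00000 × 10^-9 THz.
Thus 32523 × 1.00000 × 10^-9 ≈ 3.2523 × 10^-5 THz.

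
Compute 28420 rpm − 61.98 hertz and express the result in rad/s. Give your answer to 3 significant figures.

2590 rad/s

28420 rpm = 2976.14 rad/s and 61.98 Hz = 389.432 rad/s.
2976.14 − 389.432 ≈ 2590 rad/s.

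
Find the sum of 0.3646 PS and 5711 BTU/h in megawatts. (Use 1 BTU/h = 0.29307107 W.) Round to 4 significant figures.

0.001942 MW

0.3646 PS = 0.000268163 MW and 5711 BTU/h = 0.00167373 MW.
0.000268163 + 0.00167373 ≈ 0.001942 MW.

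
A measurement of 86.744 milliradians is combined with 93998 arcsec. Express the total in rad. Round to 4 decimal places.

0.5425 radians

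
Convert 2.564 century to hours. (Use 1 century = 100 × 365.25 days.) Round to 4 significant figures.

1 century = 876600 h.
So 2.564 × 876600 ≈ 2.248 × 10^6 h.

2.248 × 10^6 h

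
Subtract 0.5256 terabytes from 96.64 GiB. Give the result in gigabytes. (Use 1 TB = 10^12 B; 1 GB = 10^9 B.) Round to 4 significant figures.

-421.8 GB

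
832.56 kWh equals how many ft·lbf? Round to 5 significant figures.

2.2106 × 10^9 foot-pounds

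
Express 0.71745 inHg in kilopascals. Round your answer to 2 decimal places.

2.43 kilopascals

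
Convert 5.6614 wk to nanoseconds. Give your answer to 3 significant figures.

1 week = 6.04800 × 10^14 nanoseconds.
5.6614 × 6.04800 × 10^14 ≈ 3.42 × 10^15 ns.

3.42 × 10^15 ns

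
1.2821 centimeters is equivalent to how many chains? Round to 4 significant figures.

1 centimeter = 0.000497097 chains.
Then 1.2821 × 0.000497097 ≈ 0.0006373 chain.

0.0006373 chain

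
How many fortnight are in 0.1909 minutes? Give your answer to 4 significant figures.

9.469e-6 fortnight

1 min = 4.96032e-5 fortnight.
So 0.1909 × 4.96032e-5 ≈ 9.469e-6 fortnight.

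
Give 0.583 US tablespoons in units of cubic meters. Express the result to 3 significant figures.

8.62 × 10^-6 m³

1 US tbsp = 1.47868 × 10^-5 m³.
So 0.583 × 1.47868 × 10^-5 ≈ 8.62 × 10^-6 m³.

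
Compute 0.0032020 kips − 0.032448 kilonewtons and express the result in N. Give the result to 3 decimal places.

-18.205 N

0.0032020 kip = 14.2432 N and 0.032448 kN = 32.4480 N.
14.2432 − 32.4480 ≈ -18.205 N.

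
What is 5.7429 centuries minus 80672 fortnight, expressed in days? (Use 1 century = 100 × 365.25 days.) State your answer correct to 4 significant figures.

-919600 d

5.7429 century = 209759.4 d and 80672 fortnight = 1129408 d.
209759.4 − 1129408 ≈ -919600 d.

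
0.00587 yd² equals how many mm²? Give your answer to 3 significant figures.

1 yd² = 836127 mm².
0.00587 × 836127 ≈ 4910 mm².

4910 mm²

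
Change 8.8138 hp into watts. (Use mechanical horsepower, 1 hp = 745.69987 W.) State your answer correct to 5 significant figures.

6572.4 W

1 horsepower = 745.6999 watts.
So 8.8138 × 745.6999 ≈ 6572.4 W.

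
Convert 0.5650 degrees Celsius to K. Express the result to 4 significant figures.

K = °C + 273.15.
Applying the formula gives 273.7 K.

273.7 kelvins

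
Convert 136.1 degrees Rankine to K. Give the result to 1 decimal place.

75.6 K

°R = K × 9/5.
Applying the formula gives 75.6 K.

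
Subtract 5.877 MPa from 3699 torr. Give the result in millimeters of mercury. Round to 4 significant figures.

-40380 millimeters of mercury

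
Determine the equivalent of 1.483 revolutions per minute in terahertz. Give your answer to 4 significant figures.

2.472 × 10^-14 terahertz

1 revolution per minute = 1.66667 × 10^-14 THz.
1.483 × 1.66667 × 10^-14 ≈ 2.472 × 10^-14 THz.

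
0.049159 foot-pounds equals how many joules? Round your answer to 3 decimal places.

0.067 J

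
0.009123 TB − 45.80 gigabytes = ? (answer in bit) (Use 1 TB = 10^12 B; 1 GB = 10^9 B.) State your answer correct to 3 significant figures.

-2.93 × 10^11 bit

0.009123 TB = 7.29840 × 10^10 bit and 45.80 GB = 3.66400 × 10^11 bit.
7.29840 × 10^10 − 3.66400 × 10^11 ≈ -2.93 × 10^11 bit.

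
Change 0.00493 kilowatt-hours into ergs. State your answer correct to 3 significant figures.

1.77e+11 erg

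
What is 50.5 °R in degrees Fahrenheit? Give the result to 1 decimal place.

°R = °F + 459.67.
Applying the formula gives -409.2 °F.

-409.2 degrees Fahrenheit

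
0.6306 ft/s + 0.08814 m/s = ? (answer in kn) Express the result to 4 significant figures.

0.6306 ft/s = 0.3736203 kn and 0.08814 m/s = 0.1713305 kn.
0.3736203 + 0.1713305 ≈ 0.5450 kn.

0.5450 kn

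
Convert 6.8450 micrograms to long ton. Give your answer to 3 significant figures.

1 microgram = 9.84207 × 10^-13 long ton.
6.8450 × 9.84207 × 10^-13 ≈ 6.74 × 10^-12 long ton.

6.74 × 10^-12 long ton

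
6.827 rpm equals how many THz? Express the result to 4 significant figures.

1.138e-13 THz

1 rpm = 1.66667e-14 THz.
6.827 × 1.66667e-14 ≈ 1.138e-13 THz.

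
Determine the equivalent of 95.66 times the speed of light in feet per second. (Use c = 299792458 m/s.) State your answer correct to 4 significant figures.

9.409 × 10^10 ft/s

1 c = 9.83571 × 10^8 ft/s.
95.66 × 9.83571 × 10^8 ≈ 9.409 × 10^10 ft/s.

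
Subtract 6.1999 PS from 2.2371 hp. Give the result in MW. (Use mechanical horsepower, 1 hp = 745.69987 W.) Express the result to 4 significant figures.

-0.002892 megawatts

2.2371 hp = 0.00166821 MW and 6.1999 PS = 0.00456002 MW.
0.00166821 − 0.00456002 ≈ -0.002892 MW.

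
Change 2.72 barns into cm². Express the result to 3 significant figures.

1 barn = 1.00000e-24 square centimeters.
2.72 × 1.00000e-24 ≈ 2.72e-24 cm².

2.72e-24 square centimeters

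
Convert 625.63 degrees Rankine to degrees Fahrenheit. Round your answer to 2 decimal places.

165.96 °F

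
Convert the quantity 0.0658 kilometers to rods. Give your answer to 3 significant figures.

1 kilometer = 198.839 rod.
So 0.0658 × 198.839 ≈ 13.1 rod.

13.1 rod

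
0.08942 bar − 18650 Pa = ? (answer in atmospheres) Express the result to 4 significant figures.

-0.09581 atmospheres

0.08942 bar = 0.0882507 atm and 18650 Pa = 0.184061 atm.
0.0882507 − 0.184061 ≈ -0.09581 atm.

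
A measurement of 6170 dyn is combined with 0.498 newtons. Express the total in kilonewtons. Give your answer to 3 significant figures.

6170 dyn = 6.17000 × 10^-5 kN and 0.498 N = 0.000498000 kN.
6.17000 × 10^-5 + 0.000498000 ≈ 0.000560 kN.

0.000560 kN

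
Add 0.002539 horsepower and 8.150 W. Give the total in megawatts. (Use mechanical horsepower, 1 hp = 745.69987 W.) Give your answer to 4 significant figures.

1.004 × 10^-5 MW

0.002539 hp = 1.89333 × 10^-6 MW and 8.150 W = 8.15000 × 10^-6 MW.
1.89333 × 10^-6 + 8.15000 × 10^-6 ≈ 1.004 × 10^-5 MW.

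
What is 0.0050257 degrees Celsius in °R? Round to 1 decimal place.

491.7 °R

°R = (°C + 273.15) × 9/5.
Applying the formula gives 491.7 °R.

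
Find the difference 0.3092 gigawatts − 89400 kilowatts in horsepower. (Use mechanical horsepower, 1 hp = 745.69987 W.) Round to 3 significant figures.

0.3092 GW = 414644 hp and 89400 kW = 119887 hp.
414644 − 119887 ≈ 295000 hp.

295000 hp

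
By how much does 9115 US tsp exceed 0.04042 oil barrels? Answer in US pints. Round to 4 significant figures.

9115 US tsp = 94.9479 US pt and 0.04042 bbl = 13.5811 US pt.
94.9479 − 13.5811 ≈ 81.37 US pt.

81.37 US pt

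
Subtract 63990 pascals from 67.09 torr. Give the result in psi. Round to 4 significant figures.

67.09 torr = 1.29730 psi and 63990 Pa = 9.28096 psi.
1.29730 − 9.28096 ≈ -7.984 psi.

-7.984 pounds per square inch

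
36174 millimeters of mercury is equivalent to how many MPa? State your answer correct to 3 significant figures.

4.82 MPa

1 mmHg = 0.000133322 MPa.
Thus 36174 × 0.000133322 ≈ 4.82 MPa.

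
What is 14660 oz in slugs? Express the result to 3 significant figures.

28.5 slug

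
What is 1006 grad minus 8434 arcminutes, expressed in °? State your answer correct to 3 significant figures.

765 °

1006 grad = 905.400 ° and 8434 arcmin = 140.567 °.
905.400 − 140.567 ≈ 765 °.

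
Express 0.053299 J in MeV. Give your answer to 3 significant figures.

1 J = 6.24151e+12 MeV.
So 0.053299 × 6.24151e+12 ≈ 3.33e+11 MeV.

3.33e+11 MeV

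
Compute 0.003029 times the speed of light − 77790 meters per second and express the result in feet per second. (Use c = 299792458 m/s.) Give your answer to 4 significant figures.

0.003029 c = 2.97924 × 10^6 ft/s and 77790 m/s = 255217 ft/s.
2.97924 × 10^6 − 255217 ≈ 2.724 × 10^6 ft/s.

2.724 × 10^6 ft/s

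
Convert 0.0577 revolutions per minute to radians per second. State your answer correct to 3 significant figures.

0.00604 rad/s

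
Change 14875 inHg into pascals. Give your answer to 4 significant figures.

1 inch of mercury = 3386.39 Pa.
Thus 14875 × 3386.39 ≈ 5.037e+7 Pa.

5.037e+7 pascals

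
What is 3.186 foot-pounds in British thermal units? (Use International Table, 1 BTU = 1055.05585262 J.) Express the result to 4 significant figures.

1 foot-pound = 0.00128507 British thermal units.
Then 3.186 × 0.00128507 ≈ 0.004094 BTU.

0.004094 British thermal units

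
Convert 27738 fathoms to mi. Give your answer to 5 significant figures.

1 fathom = 0.00113636 mi.
So 27738 × 0.00113636 ≈ 31.520 mi.

31.520 mi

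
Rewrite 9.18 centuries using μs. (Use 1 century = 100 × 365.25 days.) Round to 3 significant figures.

2.90e+16 microseconds

1 century = 3.15576e+15 μs.
Then 9.18 × 3.15576e+15 ≈ 2.90e+16 μs.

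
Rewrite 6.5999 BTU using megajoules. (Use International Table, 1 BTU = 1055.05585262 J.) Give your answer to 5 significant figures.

0.0069633 MJ

1 BTU = 0.00105506 MJ.
6.5999 × 0.00105506 ≈ 0.0069633 MJ.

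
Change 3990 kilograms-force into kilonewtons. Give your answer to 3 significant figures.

1 kilogram-force = 0.00980665 kilonewtons.
Thus 3990 × 0.00980665 ≈ 39.1 kN.

39.1 kN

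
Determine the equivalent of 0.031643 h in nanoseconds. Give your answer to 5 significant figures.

1.1391e+11 ns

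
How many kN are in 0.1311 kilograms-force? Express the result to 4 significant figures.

0.001286 kilonewtons

1 kgf = 0.00980665 kilonewtons.
Then 0.1311 × 0.00980665 ≈ 0.001286 kN.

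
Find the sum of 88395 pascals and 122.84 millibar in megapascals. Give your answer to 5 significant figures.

88395 Pa = 0.0883950 MPa and 122.84 mbar = 0.0122840 MPa.
0.0883950 + 0.0122840 ≈ 0.10068 MPa.

0.10068 MPa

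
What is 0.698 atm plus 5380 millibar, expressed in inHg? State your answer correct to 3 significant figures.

180 inches of mercury

0.698 atm = 20.8850 inHg and 5380 mbar = 158.871 inHg.
20.8850 + 158.871 ≈ 180 inHg.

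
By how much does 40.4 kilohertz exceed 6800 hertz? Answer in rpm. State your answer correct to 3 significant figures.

40.4 kHz = 2.42400e+6 rpm and 6800 Hz = 408000 rpm.
2.42400e+6 − 408000 ≈ 2.02e+6 rpm.

2.02e+6 revolutions per minute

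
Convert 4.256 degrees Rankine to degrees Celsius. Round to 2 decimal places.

°R = (°C + 273.15) × 9/5.
Applying the formula gives -270.79 °C.

-270.79 degrees Celsius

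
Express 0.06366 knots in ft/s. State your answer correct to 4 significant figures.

1 knot = 1.68781 ft/s.
Thus 0.06366 × 1.68781 ≈ 0.1074 ft/s.

0.1074 ft/s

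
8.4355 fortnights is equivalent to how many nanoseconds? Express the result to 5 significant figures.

1.0204e+16 ns

1 fortnight = 1.20960e+15 ns.
8.4355 × 1.20960e+15 ≈ 1.0204e+16 ns.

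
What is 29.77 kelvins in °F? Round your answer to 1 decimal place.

-406.1 degrees Fahrenheit

K = (°F + 459.67) × 5/9.
Applying the formula gives -406.1 °F.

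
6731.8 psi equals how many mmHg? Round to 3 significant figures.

1 pound per square inch = 51.7149 millimeters of mercury.
Thus 6731.8 × 51.7149 ≈ 348000 mmHg.

348000 millimeters of mercury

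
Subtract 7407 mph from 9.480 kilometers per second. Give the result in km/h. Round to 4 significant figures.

9.480 km/s = 34128.0 km/h and 7407 mph = 11920.4 km/h.
34128.0 − 11920.4 ≈ 22210 km/h.

22210 kilometers per hour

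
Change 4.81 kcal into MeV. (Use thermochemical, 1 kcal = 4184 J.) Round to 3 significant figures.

1 kilocalorie = 2.61145e+16 megaelectronvolts.
Then 4.81 × 2.61145e+16 ≈ 1.26e+17 MeV.

1.26e+17 megaelectronvolts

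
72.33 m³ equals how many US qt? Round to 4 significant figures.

1 m³ = 1056.69 US quarts.
So 72.33 × 1056.69 ≈ 76430 US qt.

76430 US quarts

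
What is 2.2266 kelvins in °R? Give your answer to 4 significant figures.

4.008 degrees Rankine

°R = K × 9/5.
Applying the formula gives 4.008 °R.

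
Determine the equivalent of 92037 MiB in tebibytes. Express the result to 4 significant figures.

1 MiB = 9.53674e-7 tebibytes.
Then 92037 × 9.53674e-7 ≈ 0.08777 TiB.

0.08777 TiB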